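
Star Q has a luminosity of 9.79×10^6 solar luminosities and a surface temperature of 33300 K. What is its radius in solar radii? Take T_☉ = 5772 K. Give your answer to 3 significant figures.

R/R_☉ = √(L/L_☉) / (T/T_☉)² = √(9.79×10^6) / (5.769)²
       = 3129 / 33.28 = 94.01.

94.0 solar radii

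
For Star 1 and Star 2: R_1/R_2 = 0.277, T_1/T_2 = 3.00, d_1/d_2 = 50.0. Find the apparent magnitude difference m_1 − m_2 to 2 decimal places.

6.51

L_1/L_2 = (0.277)²(3.00)⁴ = 6.215.
F_1/F_2 = (L_1/L_2)/(d_1/d_2)² = 6.215/2500 = 0.002486.
m_1 − m_2 = −2.5 log₁₀(0.002486) = 6.51.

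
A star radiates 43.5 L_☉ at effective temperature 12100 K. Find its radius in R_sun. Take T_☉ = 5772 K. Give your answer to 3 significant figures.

R/R_☉ = √(L/L_☉) / (T/T_☉)² = √(43.5) / (2.096)²
       = 6.595 / 4.395 = 1.501.

1.50 R_sun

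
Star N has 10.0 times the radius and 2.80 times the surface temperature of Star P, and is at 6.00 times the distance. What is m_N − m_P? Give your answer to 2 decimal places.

-5.58

L_N/L_P = (10.0)²(2.80)⁴ = 6147.
F_N/F_P = (L_N/L_P)/(d_N/d_P)² = 6147/36.00 = 170.7.
m_N − m_P = −2.5 log₁₀(170.7) = -5.58.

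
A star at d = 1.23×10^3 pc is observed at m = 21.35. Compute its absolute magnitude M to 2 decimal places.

10.90

M = m − 5 log₁₀(d/10 pc) = 21.35 − 5 log₁₀(1.23×10^3/10)
  = 21.35 − 5 × 2.090 = 21.35 − 10.45 = 10.90.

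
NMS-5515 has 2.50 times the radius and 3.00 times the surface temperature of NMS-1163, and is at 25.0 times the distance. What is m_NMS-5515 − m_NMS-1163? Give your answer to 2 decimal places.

L_NMS-5515/L_NMS-1163 = (2.50)²(3.00)⁴ = 506.2.
F_NMS-5515/F_NMS-1163 = (L_NMS-5515/L_NMS-1163)/(d_NMS-5515/d_NMS-1163)² = 506.2/625.0 = 0.8100.
m_NMS-5515 − m_NMS-1163 = −2.5 log₁₀(0.8100) = 0.23.

0.23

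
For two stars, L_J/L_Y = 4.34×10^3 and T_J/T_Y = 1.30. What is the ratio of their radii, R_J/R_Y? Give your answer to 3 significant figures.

39.0

L ∝ R²T⁴ gives R ∝ √L / T², so
R_J/R_Y = √(4.34×10^3) / (1.30)² = 65.88 / 1.690 = 38.98.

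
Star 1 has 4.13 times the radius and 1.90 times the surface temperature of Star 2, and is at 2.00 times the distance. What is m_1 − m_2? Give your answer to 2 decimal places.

-4.36

L_1/L_2 = (4.13)²(1.90)⁴ = 222.3.
F_1/F_2 = (L_1/L_2)/(d_1/d_2)² = 222.3/4.000 = 55.57.
m_1 − m_2 = −2.5 log₁₀(55.57) = -4.36.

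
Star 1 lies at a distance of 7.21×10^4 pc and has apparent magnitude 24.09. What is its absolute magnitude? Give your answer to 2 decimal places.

M = m − 5 log₁₀(d/10 pc) = 24.09 − 5 log₁₀(7.21×10^4/10)
  = 24.09 − 5 × 3.858 = 24.09 − 19.29 = 4.80.

4.80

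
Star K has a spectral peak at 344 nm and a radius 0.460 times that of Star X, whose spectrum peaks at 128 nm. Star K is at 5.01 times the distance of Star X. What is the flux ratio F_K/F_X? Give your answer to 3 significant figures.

Wien's law: T_K/T_X = λ_X/λ_K = 128/344 = 0.3721.
L_K/L_X = (R_K/R_X)²(T_K/T_X)⁴ = (0.460)²(0.3721)⁴ = 0.004056.
F_K/F_X = (L_K/L_X)/(d_K/d_X)² = 0.004056/(5.01)² = 1.616×10^-4.

1.62×10^-4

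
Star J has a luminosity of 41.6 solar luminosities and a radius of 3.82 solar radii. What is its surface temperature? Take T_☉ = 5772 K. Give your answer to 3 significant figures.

T/T_☉ = (L/L_☉)^(1/4) / (R/R_☉)^(1/2)
T = 5772 × (41.6)^(1/4) / √(3.82) = 5772 × 2.540 / 1.954 = 7500 K.

7.50×10^3 K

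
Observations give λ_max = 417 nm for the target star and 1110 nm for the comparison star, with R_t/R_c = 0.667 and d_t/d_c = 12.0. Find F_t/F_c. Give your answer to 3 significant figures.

0.155

Wien's law: T_t/T_c = λ_c/λ_t = 1110/417 = 2.662.
L_t/L_c = (R_t/R_c)²(T_t/T_c)⁴ = (0.667)²(2.662)⁴ = 22.34.
F_t/F_c = (L_t/L_c)/(d_t/d_c)² = 22.34/(12.0)² = 0.1551.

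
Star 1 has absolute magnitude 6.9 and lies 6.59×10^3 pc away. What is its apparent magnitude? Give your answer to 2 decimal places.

20.99

m = M + 5 log₁₀(d/10 pc) = 6.9 + 5 log₁₀(6.59×10^3/10)
  = 6.9 + 5 × 2.819 = 6.9 + 14.09 = 20.99.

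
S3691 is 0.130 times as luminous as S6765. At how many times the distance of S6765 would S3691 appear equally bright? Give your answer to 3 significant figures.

0.361

Equal flux requires L_S3691/d_S3691² = L_S6765/d_S6765², so d_S3691/d_S6765 = √(L_S3691/L_S6765)
= √(0.130) = 0.3606.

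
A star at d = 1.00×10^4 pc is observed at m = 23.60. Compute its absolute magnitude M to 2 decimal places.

8.60

M = m − 5 log₁₀(d/10 pc) = 23.60 − 5 log₁₀(1.00×10^4/10)
  = 23.60 − 5 × 3.000 = 23.60 − 15.00 = 8.60.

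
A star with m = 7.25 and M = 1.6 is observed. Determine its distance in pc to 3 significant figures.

135 pc

m − M = 5 log₁₀(d/10 pc)
7.25 − (1.6) = 5.65 = 5 log₁₀(d/10)
d = 10 × 10^(5.65/5) = 10 × 10^1.130 = 134.9 pc.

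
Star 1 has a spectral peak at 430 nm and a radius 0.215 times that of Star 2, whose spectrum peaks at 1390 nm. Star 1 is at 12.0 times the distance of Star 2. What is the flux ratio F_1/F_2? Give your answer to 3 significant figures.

0.0351

Wien's law: T_1/T_2 = λ_2/λ_1 = 1390/430 = 3.233.
L_1/L_2 = (R_1/R_2)²(T_1/T_2)⁴ = (0.215)²(3.233)⁴ = 5.047.
F_1/F_2 = (L_1/L_2)/(d_1/d_2)² = 5.047/(12.0)² = 0.03505.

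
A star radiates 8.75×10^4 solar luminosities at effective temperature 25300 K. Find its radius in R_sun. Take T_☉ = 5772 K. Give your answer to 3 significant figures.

R/R_☉ = √(L/L_☉) / (T/T_☉)² = √(8.75×10^4) / (4.383)²
       = 295.8 / 19.21 = 15.40.

15.4 R_sun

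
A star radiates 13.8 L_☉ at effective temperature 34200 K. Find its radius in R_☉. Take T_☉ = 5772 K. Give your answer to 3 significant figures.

0.106 R_☉

R/R_☉ = √(L/L_☉) / (T/T_☉)² = √(13.8) / (5.925)²
       = 3.715 / 35.11 = 0.1058.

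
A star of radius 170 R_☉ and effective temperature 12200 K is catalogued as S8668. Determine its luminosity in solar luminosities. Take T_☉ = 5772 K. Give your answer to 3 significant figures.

L/L_☉ = (R/R_☉)² (T/T_☉)⁴ = (170)² × (12200/5772)⁴
       = 2.890×10^4 × (2.114)⁴ = 2.890×10^4 × 19.96 = 5.768×10^5.

5.77×10^5 solar luminosities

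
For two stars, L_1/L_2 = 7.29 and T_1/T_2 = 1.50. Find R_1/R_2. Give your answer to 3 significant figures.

L ∝ R²T⁴ gives R ∝ √L / T², so
R_1/R_2 = √(7.29) / (1.50)² = 2.700 / 2.250 = 1.200.

1.20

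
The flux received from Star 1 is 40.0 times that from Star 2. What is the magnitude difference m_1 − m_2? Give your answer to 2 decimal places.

-4.01

m_1 − m_2 = −2.5 log₁₀(F_1/F_2) = −2.5 log₁₀(40.0) = −2.5 × (1.602) = -4.005.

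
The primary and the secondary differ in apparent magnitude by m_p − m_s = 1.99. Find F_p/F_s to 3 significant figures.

0.160

F_p/F_s = 10^(−(m_p − m_s)/2.5) = 10^(-1.99/2.5) = 10^-0.796 = 0.1600.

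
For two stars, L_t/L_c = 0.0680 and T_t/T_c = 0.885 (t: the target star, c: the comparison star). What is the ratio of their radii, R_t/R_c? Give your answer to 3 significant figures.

0.333

L ∝ R²T⁴ gives R ∝ √L / T², so
R_t/R_c = √(0.0680) / (0.885)² = 0.2608 / 0.7832 = 0.3329.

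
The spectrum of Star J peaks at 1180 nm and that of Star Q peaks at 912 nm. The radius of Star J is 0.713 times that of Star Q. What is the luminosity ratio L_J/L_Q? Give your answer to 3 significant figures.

Wien's law gives T ∝ 1/λ_max, so T_J/T_Q = λ_Q/λ_J = 912/1180 = 0.7729.
Then L ∝ R²T⁴ gives L_J/L_Q = (0.713)² × (0.7729)⁴ = 0.5084 × 0.3568 = 0.1814.

0.181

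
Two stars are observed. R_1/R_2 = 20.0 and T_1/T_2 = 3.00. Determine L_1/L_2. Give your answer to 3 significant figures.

From the Stefan–Boltzmann law, L ∝ R²T⁴, so
L_1/L_2 = (R_1/R_2)² (T_1/T_2)⁴ = (20.0)² × (3.00)⁴ = 400.0 × 81.00 = 3.240×10^4.

3.24×10^4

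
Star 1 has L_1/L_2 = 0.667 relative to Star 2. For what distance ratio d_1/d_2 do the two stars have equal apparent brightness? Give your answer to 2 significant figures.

0.82

Equal flux requires L_1/d_1² = L_2/d_2², so d_1/d_2 = √(L_1/L_2)
= √(0.667) = 0.8167.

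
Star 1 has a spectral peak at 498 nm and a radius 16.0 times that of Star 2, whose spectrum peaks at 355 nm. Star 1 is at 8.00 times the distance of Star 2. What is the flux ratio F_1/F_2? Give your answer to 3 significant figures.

1.03

Wien's law: T_1/T_2 = λ_2/λ_1 = 355/498 = 0.7129.
L_1/L_2 = (R_1/R_2)²(T_1/T_2)⁴ = (16.0)²(0.7129)⁴ = 66.11.
F_1/F_2 = (L_1/L_2)/(d_1/d_2)² = 66.11/(8.00)² = 1.033.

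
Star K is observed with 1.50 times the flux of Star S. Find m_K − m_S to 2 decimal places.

m_K − m_S = −2.5 log₁₀(F_K/F_S) = −2.5 log₁₀(1.50) = −2.5 × (0.176) = -0.440.

-0.44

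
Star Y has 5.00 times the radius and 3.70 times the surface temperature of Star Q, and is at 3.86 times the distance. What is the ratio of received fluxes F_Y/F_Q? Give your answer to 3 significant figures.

L_Y/L_Q = (R_Y/R_Q)²(T_Y/T_Q)⁴ = (5.00)² × (3.70)⁴ = 4685.
F_Y/F_Q = (L_Y/L_Q)/(d_Y/d_Q)² = 4685 / (3.86)² = 314.5.

314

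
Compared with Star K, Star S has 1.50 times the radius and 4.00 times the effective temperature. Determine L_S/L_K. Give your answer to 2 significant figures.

5.8×10^2

From the Stefan–Boltzmann law, L ∝ R²T⁴, so
L_S/L_K = (R_S/R_K)² (T_S/T_K)⁴ = (1.50)² × (4.00)⁴ = 2.250 × 256.0 = 576.0.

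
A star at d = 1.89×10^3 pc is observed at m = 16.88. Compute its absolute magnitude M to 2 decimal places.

5.50

M = m − 5 log₁₀(d/10 pc) = 16.88 − 5 log₁₀(1.89×10^3/10)
  = 16.88 − 5 × 2.276 = 16.88 − 11.38 = 5.50.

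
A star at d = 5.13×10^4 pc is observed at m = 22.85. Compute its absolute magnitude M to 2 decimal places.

M = m − 5 log₁₀(d/10 pc) = 22.85 − 5 log₁₀(5.13×10^4/10)
  = 22.85 − 5 × 3.710 = 22.85 − 18.55 = 4.30.

4.30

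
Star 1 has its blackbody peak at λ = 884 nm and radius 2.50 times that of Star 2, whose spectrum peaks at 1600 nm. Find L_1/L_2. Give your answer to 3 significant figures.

Wien's law gives T ∝ 1/λ_max, so T_1/T_2 = λ_2/λ_1 = 1600/884 = 1.810.
Then L ∝ R²T⁴ gives L_1/L_2 = (2.50)² × (1.810)⁴ = 6.250 × 10.73 = 67.07.

67.1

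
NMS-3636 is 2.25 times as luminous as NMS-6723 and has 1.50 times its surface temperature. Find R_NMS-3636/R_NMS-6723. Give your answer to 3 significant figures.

L ∝ R²T⁴ gives R ∝ √L / T², so
R_NMS-3636/R_NMS-6723 = √(2.25) / (1.50)² = 1.500 / 2.250 = 0.6667.

0.667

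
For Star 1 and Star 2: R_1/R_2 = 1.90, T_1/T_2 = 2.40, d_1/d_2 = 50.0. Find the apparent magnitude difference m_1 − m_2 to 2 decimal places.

3.30

L_1/L_2 = (1.90)²(2.40)⁴ = 119.8.
F_1/F_2 = (L_1/L_2)/(d_1/d_2)² = 119.8/2500 = 0.04791.
m_1 − m_2 = −2.5 log₁₀(0.04791) = 3.30.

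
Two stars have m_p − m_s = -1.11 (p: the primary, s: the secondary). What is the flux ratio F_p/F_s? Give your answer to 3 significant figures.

F_p/F_s = 10^(−(m_p − m_s)/2.5) = 10^(1.11/2.5) = 10^0.444 = 2.780.

2.78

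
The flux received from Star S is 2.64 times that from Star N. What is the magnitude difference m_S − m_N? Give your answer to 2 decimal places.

m_S − m_N = −2.5 log₁₀(F_S/F_N) = −2.5 log₁₀(2.64) = −2.5 × (0.422) = -1.054.

-1.05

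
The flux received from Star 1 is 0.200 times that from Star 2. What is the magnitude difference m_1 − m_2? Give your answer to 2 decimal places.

1.75

m_1 − m_2 = −2.5 log₁₀(F_1/F_2) = −2.5 log₁₀(0.200) = −2.5 × (-0.699) = 1.747.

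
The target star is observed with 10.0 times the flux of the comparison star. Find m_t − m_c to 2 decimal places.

m_t − m_c = −2.5 log₁₀(F_t/F_c) = −2.5 log₁₀(10.0) = −2.5 × (1.000) = -2.500.

-2.50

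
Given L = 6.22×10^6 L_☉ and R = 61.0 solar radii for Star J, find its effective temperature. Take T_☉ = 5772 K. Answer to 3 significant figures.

3.69×10^4 K

T/T_☉ = (L/L_☉)^(1/4) / (R/R_☉)^(1/2)
T = 5772 × (6.22×10^6)^(1/4) / √(61.0) = 5772 × 49.94 / 7.810 = 3.691×10^4 K.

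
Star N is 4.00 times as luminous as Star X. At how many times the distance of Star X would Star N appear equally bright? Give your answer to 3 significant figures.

Equal flux requires L_N/d_N² = L_X/d_X², so d_N/d_X = √(L_N/L_X)
= √(4.00) = 2.000.

2.00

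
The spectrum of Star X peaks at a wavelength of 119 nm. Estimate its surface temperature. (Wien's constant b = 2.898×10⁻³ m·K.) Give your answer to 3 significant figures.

T = b/λ_max = 2.898×10⁻³ / (119×10⁻⁹) = 2.435×10^4 K.

2.44×10^4 K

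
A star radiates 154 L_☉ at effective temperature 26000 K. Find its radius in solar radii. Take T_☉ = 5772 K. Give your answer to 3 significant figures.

0.612 solar radii

R/R_☉ = √(L/L_☉) / (T/T_☉)² = √(154) / (4.505)²
       = 12.41 / 20.29 = 0.6116.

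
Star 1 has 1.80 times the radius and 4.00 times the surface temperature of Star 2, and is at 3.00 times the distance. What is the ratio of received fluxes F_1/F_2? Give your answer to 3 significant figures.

L_1/L_2 = (R_1/R_2)²(T_1/T_2)⁴ = (1.80)² × (4.00)⁴ = 829.4.
F_1/F_2 = (L_1/L_2)/(d_1/d_2)² = 829.4 / (3.00)² = 92.16.

92.2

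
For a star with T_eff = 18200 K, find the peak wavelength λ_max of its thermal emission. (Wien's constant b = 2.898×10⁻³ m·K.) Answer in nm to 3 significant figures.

λ_max = b/T = 2.898×10⁻³ / 18200 = 1.59×10^-7 m = 159.2 nm.

159 nm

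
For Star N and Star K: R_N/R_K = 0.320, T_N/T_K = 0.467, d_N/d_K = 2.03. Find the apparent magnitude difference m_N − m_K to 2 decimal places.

L_N/L_K = (0.320)²(0.467)⁴ = 0.004870.
F_N/F_K = (L_N/L_K)/(d_N/d_K)² = 0.004870/4.121 = 0.001182.
m_N − m_K = −2.5 log₁₀(0.001182) = 7.32.

7.32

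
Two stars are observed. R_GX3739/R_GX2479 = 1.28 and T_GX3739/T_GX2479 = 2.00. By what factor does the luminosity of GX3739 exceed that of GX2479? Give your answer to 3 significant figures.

26.2

From the Stefan–Boltzmann law, L ∝ R²T⁴, so
L_GX3739/L_GX2479 = (R_GX3739/R_GX2479)² (T_GX3739/T_GX2479)⁴ = (1.28)² × (2.00)⁴ = 1.638 × 16.00 = 26.21.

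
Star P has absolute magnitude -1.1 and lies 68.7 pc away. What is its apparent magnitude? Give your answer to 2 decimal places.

m = M + 5 log₁₀(d/10 pc) = -1.1 + 5 log₁₀(68.7/10)
  = -1.1 + 5 × 0.837 = -1.1 + 4.18 = 3.08.

3.08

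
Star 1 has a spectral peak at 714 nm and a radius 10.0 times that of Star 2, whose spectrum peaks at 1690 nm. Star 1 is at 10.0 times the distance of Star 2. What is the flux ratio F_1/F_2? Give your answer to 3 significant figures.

31.4

Wien's law: T_1/T_2 = λ_2/λ_1 = 1690/714 = 2.367.
L_1/L_2 = (R_1/R_2)²(T_1/T_2)⁴ = (10.0)²(2.367)⁴ = 3139.
F_1/F_2 = (L_1/L_2)/(d_1/d_2)² = 3139/(10.0)² = 31.39.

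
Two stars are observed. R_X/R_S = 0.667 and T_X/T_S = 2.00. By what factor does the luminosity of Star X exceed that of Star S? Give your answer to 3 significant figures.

From the Stefan–Boltzmann law, L ∝ R²T⁴, so
L_X/L_S = (R_X/R_S)² (T_X/T_S)⁴ = (0.667)² × (2.00)⁴ = 0.4449 × 16.00 = 7.118.

7.12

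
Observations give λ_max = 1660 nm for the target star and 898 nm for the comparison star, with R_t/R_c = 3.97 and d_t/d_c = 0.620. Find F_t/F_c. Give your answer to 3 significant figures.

Wien's law: T_t/T_c = λ_c/λ_t = 898/1660 = 0.5410.
L_t/L_c = (R_t/R_c)²(T_t/T_c)⁴ = (3.97)²(0.5410)⁴ = 1.350.
F_t/F_c = (L_t/L_c)/(d_t/d_c)² = 1.350/(0.620)² = 3.511.

3.51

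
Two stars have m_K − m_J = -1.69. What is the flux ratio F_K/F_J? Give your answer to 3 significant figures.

4.74

F_K/F_J = 10^(−(m_K − m_J)/2.5) = 10^(1.69/2.5) = 10^0.676 = 4.742.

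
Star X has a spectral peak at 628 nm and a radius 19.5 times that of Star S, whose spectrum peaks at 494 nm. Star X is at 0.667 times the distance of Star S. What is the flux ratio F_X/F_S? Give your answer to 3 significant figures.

Wien's law: T_X/T_S = λ_S/λ_X = 494/628 = 0.7866.
L_X/L_S = (R_X/R_S)²(T_X/T_S)⁴ = (19.5)²(0.7866)⁴ = 145.6.
F_X/F_S = (L_X/L_S)/(d_X/d_S)² = 145.6/(0.667)² = 327.3.

327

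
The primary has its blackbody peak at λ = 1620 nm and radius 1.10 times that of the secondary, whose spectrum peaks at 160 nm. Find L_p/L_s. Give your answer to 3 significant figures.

1.15×10^-4

Wien's law gives T ∝ 1/λ_max, so T_p/T_s = λ_s/λ_p = 160/1620 = 0.09877.
Then L ∝ R²T⁴ gives L_p/L_s = (1.10)² × (0.09877)⁴ = 1.210 × 9.515×10^-5 = 1.151×10^-4.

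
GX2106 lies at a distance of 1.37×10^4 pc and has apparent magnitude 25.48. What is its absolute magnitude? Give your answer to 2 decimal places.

M = m − 5 log₁₀(d/10 pc) = 25.48 − 5 log₁₀(1.37×10^4/10)
  = 25.48 − 5 × 3.137 = 25.48 − 15.68 = 9.80.

9.80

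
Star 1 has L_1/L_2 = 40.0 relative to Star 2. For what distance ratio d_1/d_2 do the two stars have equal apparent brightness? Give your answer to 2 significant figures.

6.3

Equal flux requires L_1/d_1² = L_2/d_2², so d_1/d_2 = √(L_1/L_2)
= √(40.0) = 6.325.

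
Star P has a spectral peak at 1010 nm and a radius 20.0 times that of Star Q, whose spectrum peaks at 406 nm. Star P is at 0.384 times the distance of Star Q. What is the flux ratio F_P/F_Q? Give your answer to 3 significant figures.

Wien's law: T_P/T_Q = λ_Q/λ_P = 406/1010 = 0.4020.
L_P/L_Q = (R_P/R_Q)²(T_P/T_Q)⁴ = (20.0)²(0.4020)⁴ = 10.44.
F_P/F_Q = (L_P/L_Q)/(d_P/d_Q)² = 10.44/(0.384)² = 70.83.

70.8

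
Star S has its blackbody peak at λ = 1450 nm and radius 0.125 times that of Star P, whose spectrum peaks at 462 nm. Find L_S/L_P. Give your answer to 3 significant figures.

1.61×10^-4

Wien's law gives T ∝ 1/λ_max, so T_S/T_P = λ_P/λ_S = 462/1450 = 0.3186.
Then L ∝ R²T⁴ gives L_S/L_P = (0.125)² × (0.3186)⁴ = 0.01562 × 0.01031 = 1.610×10^-4.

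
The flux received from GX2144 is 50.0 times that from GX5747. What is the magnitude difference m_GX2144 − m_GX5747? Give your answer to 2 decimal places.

-4.25

m_GX2144 − m_GX5747 = −2.5 log₁₀(F_GX2144/F_GX5747) = −2.5 log₁₀(50.0) = −2.5 × (1.699) = -4.247.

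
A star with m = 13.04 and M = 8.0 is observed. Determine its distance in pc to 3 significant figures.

m − M = 5 log₁₀(d/10 pc)
13.04 − (8.0) = 5.04 = 5 log₁₀(d/10)
d = 10 × 10^(5.04/5) = 10 × 10^1.008 = 101.9 pc.

102 pc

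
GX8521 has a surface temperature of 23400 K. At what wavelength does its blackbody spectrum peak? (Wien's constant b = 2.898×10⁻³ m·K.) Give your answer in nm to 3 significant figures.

124 nm

λ_max = b/T = 2.898×10⁻³ / 23400 = 1.24×10^-7 m = 123.8 nm.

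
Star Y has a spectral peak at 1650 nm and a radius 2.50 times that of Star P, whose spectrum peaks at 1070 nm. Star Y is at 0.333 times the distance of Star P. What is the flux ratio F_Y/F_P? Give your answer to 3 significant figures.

9.97

Wien's law: T_Y/T_P = λ_P/λ_Y = 1070/1650 = 0.6485.
L_Y/L_P = (R_Y/R_P)²(T_Y/T_P)⁴ = (2.50)²(0.6485)⁴ = 1.105.
F_Y/F_P = (L_Y/L_P)/(d_Y/d_P)² = 1.105/(0.333)² = 9.968.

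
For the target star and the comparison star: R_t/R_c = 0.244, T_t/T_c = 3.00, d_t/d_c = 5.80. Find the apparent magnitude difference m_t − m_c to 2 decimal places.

L_t/L_c = (0.244)²(3.00)⁴ = 4.822.
F_t/F_c = (L_t/L_c)/(d_t/d_c)² = 4.822/33.64 = 0.1434.
m_t − m_c = −2.5 log₁₀(0.1434) = 2.11.

2.11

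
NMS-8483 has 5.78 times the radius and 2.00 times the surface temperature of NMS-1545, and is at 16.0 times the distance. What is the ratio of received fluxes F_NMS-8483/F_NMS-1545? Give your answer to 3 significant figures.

2.09

L_NMS-8483/L_NMS-1545 = (R_NMS-8483/R_NMS-1545)²(T_NMS-8483/T_NMS-1545)⁴ = (5.78)² × (2.00)⁴ = 534.5.
F_NMS-8483/F_NMS-1545 = (L_NMS-8483/L_NMS-1545)/(d_NMS-8483/d_NMS-1545)² = 534.5 / (16.0)² = 2.088.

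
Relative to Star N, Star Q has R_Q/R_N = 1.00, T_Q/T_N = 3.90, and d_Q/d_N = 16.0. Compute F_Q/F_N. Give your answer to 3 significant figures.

0.904

L_Q/L_N = (R_Q/R_N)²(T_Q/T_N)⁴ = (1.00)² × (3.90)⁴ = 231.3.
F_Q/F_N = (L_Q/L_N)/(d_Q/d_N)² = 231.3 / (16.0)² = 0.9037.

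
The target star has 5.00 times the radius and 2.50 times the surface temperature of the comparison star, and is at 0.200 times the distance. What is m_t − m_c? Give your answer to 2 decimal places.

L_t/L_c = (5.00)²(2.50)⁴ = 976.6.
F_t/F_c = (L_t/L_c)/(d_t/d_c)² = 976.6/0.04000 = 2.441×10^4.
m_t − m_c = −2.5 log₁₀(2.441×10^4) = -10.97.

-10.97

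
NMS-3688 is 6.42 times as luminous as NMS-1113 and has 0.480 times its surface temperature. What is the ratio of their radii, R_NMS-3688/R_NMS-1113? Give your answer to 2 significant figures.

11

L ∝ R²T⁴ gives R ∝ √L / T², so
R_NMS-3688/R_NMS-1113 = √(6.42) / (0.480)² = 2.534 / 0.2304 = 11.00.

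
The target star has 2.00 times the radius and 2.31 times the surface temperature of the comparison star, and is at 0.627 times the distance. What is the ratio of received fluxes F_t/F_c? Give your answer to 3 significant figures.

290

L_t/L_c = (R_t/R_c)²(T_t/T_c)⁴ = (2.00)² × (2.31)⁴ = 113.9.
F_t/F_c = (L_t/L_c)/(d_t/d_c)² = 113.9 / (0.627)² = 289.7.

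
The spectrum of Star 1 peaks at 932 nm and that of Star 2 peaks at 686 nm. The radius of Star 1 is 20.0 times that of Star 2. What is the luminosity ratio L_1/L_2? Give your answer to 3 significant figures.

Wien's law gives T ∝ 1/λ_max, so T_1/T_2 = λ_2/λ_1 = 686/932 = 0.7361.
Then L ∝ R²T⁴ gives L_1/L_2 = (20.0)² × (0.7361)⁴ = 400.0 × 0.2935 = 117.4.

117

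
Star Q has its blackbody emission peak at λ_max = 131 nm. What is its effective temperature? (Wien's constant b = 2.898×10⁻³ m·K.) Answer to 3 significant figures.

T = b/λ_max = 2.898×10⁻³ / (131×10⁻⁹) = 2.212×10^4 K.

2.21×10^4 K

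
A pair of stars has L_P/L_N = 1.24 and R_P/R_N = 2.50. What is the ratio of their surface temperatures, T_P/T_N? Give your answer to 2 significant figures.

L ∝ R²T⁴ gives T ∝ (L/R²)^(1/4), so
T_P/T_N = (1.24 / 2.50²)^(1/4) = (0.1984)^(1/4) = 0.6674.

0.67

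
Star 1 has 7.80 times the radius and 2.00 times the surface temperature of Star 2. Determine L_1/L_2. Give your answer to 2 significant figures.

9.7×10^2

From the Stefan–Boltzmann law, L ∝ R²T⁴, so
L_1/L_2 = (R_1/R_2)² (T_1/T_2)⁴ = (7.80)² × (2.00)⁴ = 60.84 × 16.00 = 973.4.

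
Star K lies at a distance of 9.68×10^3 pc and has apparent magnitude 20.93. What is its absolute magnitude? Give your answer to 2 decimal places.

M = m − 5 log₁₀(d/10 pc) = 20.93 − 5 log₁₀(9.68×10^3/10)
  = 20.93 − 5 × 2.986 = 20.93 − 14.93 = 6.00.

6.00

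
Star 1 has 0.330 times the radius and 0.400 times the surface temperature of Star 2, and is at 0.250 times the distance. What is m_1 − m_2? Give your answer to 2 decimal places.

3.38

L_1/L_2 = (0.330)²(0.400)⁴ = 0.002788.
F_1/F_2 = (L_1/L_2)/(d_1/d_2)² = 0.002788/0.06250 = 0.04461.
m_1 − m_2 = −2.5 log₁₀(0.04461) = 3.38.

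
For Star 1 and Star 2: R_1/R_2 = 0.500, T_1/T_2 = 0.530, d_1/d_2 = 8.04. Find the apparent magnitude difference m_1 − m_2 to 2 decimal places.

L_1/L_2 = (0.500)²(0.530)⁴ = 0.01973.
F_1/F_2 = (L_1/L_2)/(d_1/d_2)² = 0.01973/64.64 = 3.052×10^-4.
m_1 − m_2 = −2.5 log₁₀(3.052×10^-4) = 8.79.

8.79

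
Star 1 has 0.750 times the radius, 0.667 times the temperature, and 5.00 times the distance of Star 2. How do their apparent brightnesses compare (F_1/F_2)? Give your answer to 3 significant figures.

L_1/L_2 = (R_1/R_2)²(T_1/T_2)⁴ = (0.750)² × (0.667)⁴ = 0.1113.
F_1/F_2 = (L_1/L_2)/(d_1/d_2)² = 0.1113 / (5.00)² = 0.004453.

0.00445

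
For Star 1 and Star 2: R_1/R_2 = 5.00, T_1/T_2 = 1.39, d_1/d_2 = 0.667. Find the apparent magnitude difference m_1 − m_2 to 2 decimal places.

L_1/L_2 = (5.00)²(1.39)⁴ = 93.33.
F_1/F_2 = (L_1/L_2)/(d_1/d_2)² = 93.33/0.4449 = 209.8.
m_1 − m_2 = −2.5 log₁₀(209.8) = -5.80.

-5.80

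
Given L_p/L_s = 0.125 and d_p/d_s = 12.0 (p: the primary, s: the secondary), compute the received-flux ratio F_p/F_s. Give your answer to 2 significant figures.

F = L/(4πd²), so F_p/F_s = (L_p/L_s) / (d_p/d_s)²
= 0.125 / (12.0)² = 0.125 / 144.0 = 8.681×10^-4.

8.7×10^-4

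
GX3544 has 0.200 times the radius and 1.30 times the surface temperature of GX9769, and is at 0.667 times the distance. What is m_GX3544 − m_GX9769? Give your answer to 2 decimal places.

L_GX3544/L_GX9769 = (0.200)²(1.30)⁴ = 0.1142.
F_GX3544/F_GX9769 = (L_GX3544/L_GX9769)/(d_GX3544/d_GX9769)² = 0.1142/0.4449 = 0.2568.
m_GX3544 − m_GX9769 = −2.5 log₁₀(0.2568) = 1.48.

1.48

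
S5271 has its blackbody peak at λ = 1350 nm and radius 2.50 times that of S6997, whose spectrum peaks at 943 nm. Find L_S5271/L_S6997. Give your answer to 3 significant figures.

Wien's law gives T ∝ 1/λ_max, so T_S5271/T_S6997 = λ_S6997/λ_S5271 = 943/1350 = 0.6985.
Then L ∝ R²T⁴ gives L_S5271/L_S6997 = (2.50)² × (0.6985)⁴ = 6.250 × 0.2381 = 1.488.

1.49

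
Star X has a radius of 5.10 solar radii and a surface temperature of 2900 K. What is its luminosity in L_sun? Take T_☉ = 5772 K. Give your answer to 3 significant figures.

1.66 L_sun

L/L_☉ = (R/R_☉)² (T/T_☉)⁴ = (5.10)² × (2900/5772)⁴
       = 26.01 × (0.5024)⁴ = 26.01 × 0.06372 = 1.657.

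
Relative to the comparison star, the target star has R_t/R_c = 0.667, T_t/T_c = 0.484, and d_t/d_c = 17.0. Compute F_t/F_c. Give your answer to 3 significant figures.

L_t/L_c = (R_t/R_c)²(T_t/T_c)⁴ = (0.667)² × (0.484)⁴ = 0.02441.
F_t/F_c = (L_t/L_c)/(d_t/d_c)² = 0.02441 / (17.0)² = 8.448×10^-5.

8.45×10^-5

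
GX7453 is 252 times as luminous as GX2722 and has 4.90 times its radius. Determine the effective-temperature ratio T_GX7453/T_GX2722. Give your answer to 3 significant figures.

1.80

L ∝ R²T⁴ gives T ∝ (L/R²)^(1/4), so
T_GX7453/T_GX2722 = (252 / 4.90²)^(1/4) = (10.50)^(1/4) = 1.800.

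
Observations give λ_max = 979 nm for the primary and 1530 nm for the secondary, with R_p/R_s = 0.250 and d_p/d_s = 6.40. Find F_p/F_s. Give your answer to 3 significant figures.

Wien's law: T_p/T_s = λ_s/λ_p = 1530/979 = 1.563.
L_p/L_s = (R_p/R_s)²(T_p/T_s)⁴ = (0.250)²(1.563)⁴ = 0.3728.
F_p/F_s = (L_p/L_s)/(d_p/d_s)² = 0.3728/(6.40)² = 0.009102.

0.00910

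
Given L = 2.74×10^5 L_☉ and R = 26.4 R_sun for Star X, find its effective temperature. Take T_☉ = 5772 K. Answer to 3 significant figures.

T/T_☉ = (L/L_☉)^(1/4) / (R/R_☉)^(1/2)
T = 5772 × (2.74×10^5)^(1/4) / √(26.4) = 5772 × 22.88 / 5.138 = 2.570×10^4 K.

2.57×10^4 K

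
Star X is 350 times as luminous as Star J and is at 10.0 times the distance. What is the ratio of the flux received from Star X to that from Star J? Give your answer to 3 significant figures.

3.50

F = L/(4πd²), so F_X/F_J = (L_X/L_J) / (d_X/d_J)²
= 350 / (10.0)² = 350 / 100.0 = 3.500.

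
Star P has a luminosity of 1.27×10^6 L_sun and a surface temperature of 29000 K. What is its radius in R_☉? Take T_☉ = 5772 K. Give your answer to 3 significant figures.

44.6 R_☉

R/R_☉ = √(L/L_☉) / (T/T_☉)² = √(1.27×10^6) / (5.024)²
       = 1127 / 25.24 = 44.64.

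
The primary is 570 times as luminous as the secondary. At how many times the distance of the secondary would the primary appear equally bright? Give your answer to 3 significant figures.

Equal flux requires L_p/d_p² = L_s/d_s², so d_p/d_s = √(L_p/L_s)
= √(570) = 23.87.

23.9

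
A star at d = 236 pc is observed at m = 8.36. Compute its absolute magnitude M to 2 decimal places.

1.50

M = m − 5 log₁₀(d/10 pc) = 8.36 − 5 log₁₀(236/10)
  = 8.36 − 5 × 1.373 = 8.36 − 6.86 = 1.50.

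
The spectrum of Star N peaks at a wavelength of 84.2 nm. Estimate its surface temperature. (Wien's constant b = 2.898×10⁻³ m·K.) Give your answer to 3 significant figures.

3.44×10^4 K

T = b/λ_max = 2.898×10⁻³ / (84.2×10⁻⁹) = 3.442×10^4 K.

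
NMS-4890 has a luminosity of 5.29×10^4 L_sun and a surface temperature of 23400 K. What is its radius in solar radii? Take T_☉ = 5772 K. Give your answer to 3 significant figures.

R/R_☉ = √(L/L_☉) / (T/T_☉)² = √(5.29×10^4) / (4.054)²
       = 230.0 / 16.44 = 13.99.

14.0 solar radii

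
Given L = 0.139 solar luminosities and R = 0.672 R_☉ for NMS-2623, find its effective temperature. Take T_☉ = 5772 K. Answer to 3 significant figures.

4.30×10^3 K

T/T_☉ = (L/L_☉)^(1/4) / (R/R_☉)^(1/2)
T = 5772 × (0.139)^(1/4) / √(0.672) = 5772 × 0.6106 / 0.8198 = 4299 K.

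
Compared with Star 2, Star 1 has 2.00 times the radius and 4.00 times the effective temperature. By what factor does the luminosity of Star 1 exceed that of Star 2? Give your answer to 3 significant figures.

From the Stefan–Boltzmann law, L ∝ R²T⁴, so
L_1/L_2 = (R_1/R_2)² (T_1/T_2)⁴ = (2.00)² × (4.00)⁴ = 4.000 × 256.0 = 1024.

1.02×10^3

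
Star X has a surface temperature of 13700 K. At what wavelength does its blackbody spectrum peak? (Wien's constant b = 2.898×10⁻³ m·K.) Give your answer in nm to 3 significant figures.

λ_max = b/T = 2.898×10⁻³ / 13700 = 2.12×10^-7 m = 211.5 nm.

212 nm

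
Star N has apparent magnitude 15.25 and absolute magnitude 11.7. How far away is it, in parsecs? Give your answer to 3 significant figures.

51.3 pc

m − M = 5 log₁₀(d/10 pc)
15.25 − (11.7) = 3.55 = 5 log₁₀(d/10)
d = 10 × 10^(3.55/5) = 10 × 10^0.710 = 51.29 pc.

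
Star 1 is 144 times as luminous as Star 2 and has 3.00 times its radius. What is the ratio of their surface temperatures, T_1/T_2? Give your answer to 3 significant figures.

2.00

L ∝ R²T⁴ gives T ∝ (L/R²)^(1/4), so
T_1/T_2 = (144 / 3.00²)^(1/4) = (16.00)^(1/4) = 2.000.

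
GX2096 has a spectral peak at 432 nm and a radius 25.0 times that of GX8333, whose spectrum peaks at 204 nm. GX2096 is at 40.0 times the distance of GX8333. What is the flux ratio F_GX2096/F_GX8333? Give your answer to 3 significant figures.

Wien's law: T_GX2096/T_GX8333 = λ_GX8333/λ_GX2096 = 204/432 = 0.4722.
L_GX2096/L_GX8333 = (R_GX2096/R_GX8333)²(T_GX2096/T_GX8333)⁴ = (25.0)²(0.4722)⁴ = 31.08.
F_GX2096/F_GX8333 = (L_GX2096/L_GX8333)/(d_GX2096/d_GX8333)² = 31.08/(40.0)² = 0.01942.

0.0194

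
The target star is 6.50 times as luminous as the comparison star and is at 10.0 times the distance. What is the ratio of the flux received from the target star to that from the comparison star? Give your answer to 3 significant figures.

F = L/(4πd²), so F_t/F_c = (L_t/L_c) / (d_t/d_c)²
= 6.50 / (10.0)² = 6.50 / 100.0 = 0.06500.

0.0650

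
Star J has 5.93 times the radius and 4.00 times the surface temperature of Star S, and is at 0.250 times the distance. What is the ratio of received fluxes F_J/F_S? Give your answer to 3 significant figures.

1.44×10^5

L_J/L_S = (R_J/R_S)²(T_J/T_S)⁴ = (5.93)² × (4.00)⁴ = 9002.
F_J/F_S = (L_J/L_S)/(d_J/d_S)² = 9002 / (0.250)² = 1.440×10^5.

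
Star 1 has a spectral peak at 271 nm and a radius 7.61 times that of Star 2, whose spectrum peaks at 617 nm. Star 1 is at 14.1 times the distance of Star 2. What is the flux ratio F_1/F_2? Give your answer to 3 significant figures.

Wien's law: T_1/T_2 = λ_2/λ_1 = 617/271 = 2.277.
L_1/L_2 = (R_1/R_2)²(T_1/T_2)⁴ = (7.61)²(2.277)⁴ = 1556.
F_1/F_2 = (L_1/L_2)/(d_1/d_2)² = 1556/(14.1)² = 7.827.

7.83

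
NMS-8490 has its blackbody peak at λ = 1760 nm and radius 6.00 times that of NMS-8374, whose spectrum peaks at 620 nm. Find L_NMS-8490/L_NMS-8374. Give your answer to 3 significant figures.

0.554

Wien's law gives T ∝ 1/λ_max, so T_NMS-8490/T_NMS-8374 = λ_NMS-8374/λ_NMS-8490 = 620/1760 = 0.3523.
Then L ∝ R²T⁴ gives L_NMS-8490/L_NMS-8374 = (6.00)² × (0.3523)⁴ = 36.00 × 0.01540 = 0.5544.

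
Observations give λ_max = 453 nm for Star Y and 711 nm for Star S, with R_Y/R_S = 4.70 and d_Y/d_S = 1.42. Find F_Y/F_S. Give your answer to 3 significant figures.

66.5

Wien's law: T_Y/T_S = λ_S/λ_Y = 711/453 = 1.570.
L_Y/L_S = (R_Y/R_S)²(T_Y/T_S)⁴ = (4.70)²(1.570)⁴ = 134.1.
F_Y/F_S = (L_Y/L_S)/(d_Y/d_S)² = 134.1/(1.42)² = 66.48.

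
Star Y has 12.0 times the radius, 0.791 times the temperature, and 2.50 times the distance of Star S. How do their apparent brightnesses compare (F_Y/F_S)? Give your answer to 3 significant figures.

9.02

L_Y/L_S = (R_Y/R_S)²(T_Y/T_S)⁴ = (12.0)² × (0.791)⁴ = 56.37.
F_Y/F_S = (L_Y/L_S)/(d_Y/d_S)² = 56.37 / (2.50)² = 9.020.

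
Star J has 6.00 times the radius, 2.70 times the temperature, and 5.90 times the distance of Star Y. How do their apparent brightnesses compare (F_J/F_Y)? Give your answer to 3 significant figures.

L_J/L_Y = (R_J/R_Y)²(T_J/T_Y)⁴ = (6.00)² × (2.70)⁴ = 1913.
F_J/F_Y = (L_J/L_Y)/(d_J/d_Y)² = 1913 / (5.90)² = 54.96.

55.0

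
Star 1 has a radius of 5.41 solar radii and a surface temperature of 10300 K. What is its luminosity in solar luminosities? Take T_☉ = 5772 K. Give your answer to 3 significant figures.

L/L_☉ = (R/R_☉)² (T/T_☉)⁴ = (5.41)² × (10300/5772)⁴
       = 29.27 × (1.784)⁴ = 29.27 × 10.14 = 296.8.

297 solar luminosities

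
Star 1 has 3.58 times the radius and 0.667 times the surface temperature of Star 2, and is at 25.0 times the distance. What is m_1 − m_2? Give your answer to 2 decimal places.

L_1/L_2 = (3.58)²(0.667)⁴ = 2.537.
F_1/F_2 = (L_1/L_2)/(d_1/d_2)² = 2.537/625.0 = 0.004059.
m_1 − m_2 = −2.5 log₁₀(0.004059) = 5.98.

5.98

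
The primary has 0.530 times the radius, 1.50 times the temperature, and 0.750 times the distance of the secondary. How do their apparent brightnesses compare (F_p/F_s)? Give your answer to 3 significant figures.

L_p/L_s = (R_p/R_s)²(T_p/T_s)⁴ = (0.530)² × (1.50)⁴ = 1.422.
F_p/F_s = (L_p/L_s)/(d_p/d_s)² = 1.422 / (0.750)² = 2.528.

2.53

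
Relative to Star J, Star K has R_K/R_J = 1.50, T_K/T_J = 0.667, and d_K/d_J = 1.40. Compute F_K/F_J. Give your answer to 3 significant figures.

0.227

L_K/L_J = (R_K/R_J)²(T_K/T_J)⁴ = (1.50)² × (0.667)⁴ = 0.4453.
F_K/F_J = (L_K/L_J)/(d_K/d_J)² = 0.4453 / (1.40)² = 0.2272.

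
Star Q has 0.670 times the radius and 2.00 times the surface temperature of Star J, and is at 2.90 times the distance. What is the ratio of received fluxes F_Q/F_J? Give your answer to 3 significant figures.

L_Q/L_J = (R_Q/R_J)²(T_Q/T_J)⁴ = (0.670)² × (2.00)⁴ = 7.182.
F_Q/F_J = (L_Q/L_J)/(d_Q/d_J)² = 7.182 / (2.90)² = 0.8540.

0.854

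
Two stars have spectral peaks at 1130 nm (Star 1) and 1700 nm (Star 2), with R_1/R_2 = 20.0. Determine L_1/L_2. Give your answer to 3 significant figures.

2.05×10^3

Wien's law gives T ∝ 1/λ_max, so T_1/T_2 = λ_2/λ_1 = 1700/1130 = 1.504.
Then L ∝ R²T⁴ gives L_1/L_2 = (20.0)² × (1.504)⁴ = 400.0 × 5.122 = 2049.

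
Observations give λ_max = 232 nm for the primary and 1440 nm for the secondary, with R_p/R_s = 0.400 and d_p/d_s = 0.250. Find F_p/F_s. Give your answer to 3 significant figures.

Wien's law: T_p/T_s = λ_s/λ_p = 1440/232 = 6.207.
L_p/L_s = (R_p/R_s)²(T_p/T_s)⁴ = (0.400)²(6.207)⁴ = 237.5.
F_p/F_s = (L_p/L_s)/(d_p/d_s)² = 237.5/(0.250)² = 3800.

3.80×10^3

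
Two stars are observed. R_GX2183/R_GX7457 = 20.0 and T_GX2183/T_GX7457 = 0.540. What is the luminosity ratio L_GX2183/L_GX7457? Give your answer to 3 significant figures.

From the Stefan–Boltzmann law, L ∝ R²T⁴, so
L_GX2183/L_GX7457 = (R_GX2183/R_GX7457)² (T_GX2183/T_GX7457)⁴ = (20.0)² × (0.540)⁴ = 400.0 × 0.08503 = 34.01.

34.0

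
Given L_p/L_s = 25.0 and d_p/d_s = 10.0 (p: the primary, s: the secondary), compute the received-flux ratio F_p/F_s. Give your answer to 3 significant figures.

0.250

F = L/(4πd²), so F_p/F_s = (L_p/L_s) / (d_p/d_s)²
= 25.0 / (10.0)² = 25.0 / 100.0 = 0.2500.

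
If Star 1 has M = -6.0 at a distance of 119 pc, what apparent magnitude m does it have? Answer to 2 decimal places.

m = M + 5 log₁₀(d/10 pc) = -6.0 + 5 log₁₀(119/10)
  = -6.0 + 5 × 1.076 = -6.0 + 5.38 = -0.62.

-0.62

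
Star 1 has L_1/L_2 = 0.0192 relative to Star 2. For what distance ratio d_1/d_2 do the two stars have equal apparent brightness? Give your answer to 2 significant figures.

0.14

Equal flux requires L_1/d_1² = L_2/d_2², so d_1/d_2 = √(L_1/L_2)
= √(0.0192) = 0.1386.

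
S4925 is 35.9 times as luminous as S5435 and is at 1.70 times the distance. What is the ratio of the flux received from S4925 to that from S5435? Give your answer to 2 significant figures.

F = L/(4πd²), so F_S4925/F_S5435 = (L_S4925/L_S5435) / (d_S4925/d_S5435)²
= 35.9 / (1.70)² = 35.9 / 2.890 = 12.42.

12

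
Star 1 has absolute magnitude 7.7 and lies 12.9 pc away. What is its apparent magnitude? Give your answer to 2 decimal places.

8.25

m = M + 5 log₁₀(d/10 pc) = 7.7 + 5 log₁₀(12.9/10)
  = 7.7 + 5 × 0.111 = 7.7 + 0.55 = 8.25.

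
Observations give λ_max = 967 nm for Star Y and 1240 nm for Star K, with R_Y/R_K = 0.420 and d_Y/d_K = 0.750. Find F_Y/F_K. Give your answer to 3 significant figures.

Wien's law: T_Y/T_K = λ_K/λ_Y = 1240/967 = 1.282.
L_Y/L_K = (R_Y/R_K)²(T_Y/T_K)⁴ = (0.420)²(1.282)⁴ = 0.4770.
F_Y/F_K = (L_Y/L_K)/(d_Y/d_K)² = 0.4770/(0.750)² = 0.8479.

0.848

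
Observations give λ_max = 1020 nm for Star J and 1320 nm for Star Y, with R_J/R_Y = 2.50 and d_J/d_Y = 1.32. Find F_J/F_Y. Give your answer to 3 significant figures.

10.1

Wien's law: T_J/T_Y = λ_Y/λ_J = 1320/1020 = 1.294.
L_J/L_Y = (R_J/R_Y)²(T_J/T_Y)⁴ = (2.50)²(1.294)⁴ = 17.53.
F_J/F_Y = (L_J/L_Y)/(d_J/d_Y)² = 17.53/(1.32)² = 10.06.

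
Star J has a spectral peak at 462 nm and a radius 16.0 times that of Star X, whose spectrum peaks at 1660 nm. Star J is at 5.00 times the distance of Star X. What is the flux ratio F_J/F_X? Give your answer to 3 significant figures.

1.71×10^3

Wien's law: T_J/T_X = λ_X/λ_J = 1660/462 = 3.593.
L_J/L_X = (R_J/R_X)²(T_J/T_X)⁴ = (16.0)²(3.593)⁴ = 4.267×10^4.
F_J/F_X = (L_J/L_X)/(d_J/d_X)² = 4.267×10^4/(5.00)² = 1707.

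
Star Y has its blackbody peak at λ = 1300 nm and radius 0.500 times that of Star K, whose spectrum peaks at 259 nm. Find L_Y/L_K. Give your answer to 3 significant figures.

Wien's law gives T ∝ 1/λ_max, so T_Y/T_K = λ_K/λ_Y = 259/1300 = 0.1992.
Then L ∝ R²T⁴ gives L_Y/L_K = (0.500)² × (0.1992)⁴ = 0.2500 × 0.001576 = 3.939×10^-4.

3.94×10^-4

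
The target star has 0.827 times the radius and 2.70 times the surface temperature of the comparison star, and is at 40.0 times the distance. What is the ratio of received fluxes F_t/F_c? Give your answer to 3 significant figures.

0.0227

L_t/L_c = (R_t/R_c)²(T_t/T_c)⁴ = (0.827)² × (2.70)⁴ = 36.35.
F_t/F_c = (L_t/L_c)/(d_t/d_c)² = 36.35 / (40.0)² = 0.02272.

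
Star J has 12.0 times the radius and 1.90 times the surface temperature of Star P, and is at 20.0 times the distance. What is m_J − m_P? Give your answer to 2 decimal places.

-1.68

L_J/L_P = (12.0)²(1.90)⁴ = 1877.
F_J/F_P = (L_J/L_P)/(d_J/d_P)² = 1877/400.0 = 4.692.
m_J − m_P = −2.5 log₁₀(4.692) = -1.68.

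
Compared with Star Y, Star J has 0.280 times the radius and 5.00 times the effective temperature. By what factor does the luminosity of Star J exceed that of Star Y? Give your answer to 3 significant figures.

From the Stefan–Boltzmann law, L ∝ R²T⁴, so
L_J/L_Y = (R_J/R_Y)² (T_J/T_Y)⁴ = (0.280)² × (5.00)⁴ = 0.07840 × 625.0 = 49.00.

49.0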